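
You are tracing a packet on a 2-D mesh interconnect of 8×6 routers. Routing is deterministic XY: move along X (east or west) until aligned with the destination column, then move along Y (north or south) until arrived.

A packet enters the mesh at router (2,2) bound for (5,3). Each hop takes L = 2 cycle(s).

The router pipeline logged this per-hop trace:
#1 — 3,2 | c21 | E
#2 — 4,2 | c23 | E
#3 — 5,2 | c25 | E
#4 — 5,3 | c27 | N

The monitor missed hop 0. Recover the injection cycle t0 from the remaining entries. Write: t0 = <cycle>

t0 = 19

Hop 1 reached at cycle 21; hop k is at t0 + k·L.
t0 = cyc[1] − L = 21 − 2 = 19.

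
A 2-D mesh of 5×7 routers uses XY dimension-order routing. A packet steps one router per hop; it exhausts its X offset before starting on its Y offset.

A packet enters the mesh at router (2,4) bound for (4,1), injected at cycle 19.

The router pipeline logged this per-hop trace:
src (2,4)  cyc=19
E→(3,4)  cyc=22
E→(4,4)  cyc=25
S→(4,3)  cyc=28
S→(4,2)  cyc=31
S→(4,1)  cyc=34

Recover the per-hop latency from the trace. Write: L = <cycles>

L = 3

Δcyc across hop 0→1: 22 − 19 = 3.
Per-hop latency L = Δcyc = 3.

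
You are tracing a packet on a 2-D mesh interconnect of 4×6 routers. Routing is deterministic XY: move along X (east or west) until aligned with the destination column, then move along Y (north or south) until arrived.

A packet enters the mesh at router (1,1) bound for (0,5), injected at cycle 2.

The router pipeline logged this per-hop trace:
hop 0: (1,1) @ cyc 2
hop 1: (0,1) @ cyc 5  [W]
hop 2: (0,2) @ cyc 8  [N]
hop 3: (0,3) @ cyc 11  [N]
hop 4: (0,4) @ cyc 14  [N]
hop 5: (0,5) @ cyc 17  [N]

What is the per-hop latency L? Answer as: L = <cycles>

L = 3

Δcyc across hop 0→1: 5 − 2 = 3.
That increment is L by definition: L = 3.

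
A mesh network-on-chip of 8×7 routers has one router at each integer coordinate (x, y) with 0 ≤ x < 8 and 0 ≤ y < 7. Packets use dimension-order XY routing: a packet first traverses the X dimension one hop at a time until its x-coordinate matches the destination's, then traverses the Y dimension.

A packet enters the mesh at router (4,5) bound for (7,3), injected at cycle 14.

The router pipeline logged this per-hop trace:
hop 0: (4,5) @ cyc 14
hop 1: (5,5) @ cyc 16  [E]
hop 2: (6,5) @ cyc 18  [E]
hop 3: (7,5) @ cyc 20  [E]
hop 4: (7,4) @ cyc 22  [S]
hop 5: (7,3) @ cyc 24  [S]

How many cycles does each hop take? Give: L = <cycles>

From hop 0 (14) to hop 1 (16): +2 cycles.
Each hop adds L, hence L = 2.

L = 2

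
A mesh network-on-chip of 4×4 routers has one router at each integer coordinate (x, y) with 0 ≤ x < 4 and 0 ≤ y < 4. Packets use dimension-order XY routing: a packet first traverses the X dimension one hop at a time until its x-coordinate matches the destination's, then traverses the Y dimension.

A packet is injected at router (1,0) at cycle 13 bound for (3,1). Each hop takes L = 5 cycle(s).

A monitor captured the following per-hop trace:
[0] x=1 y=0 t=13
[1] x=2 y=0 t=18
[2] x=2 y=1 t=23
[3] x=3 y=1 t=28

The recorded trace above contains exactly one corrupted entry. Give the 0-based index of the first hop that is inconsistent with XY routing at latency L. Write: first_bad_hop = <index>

  1: Δx=+1 Δy=+0 Δt=5 [ok]
  2: Δx=+0 Δy=+1 Δt=5 [BAD: Y-move but x=2≠3]

first_bad_hop = 2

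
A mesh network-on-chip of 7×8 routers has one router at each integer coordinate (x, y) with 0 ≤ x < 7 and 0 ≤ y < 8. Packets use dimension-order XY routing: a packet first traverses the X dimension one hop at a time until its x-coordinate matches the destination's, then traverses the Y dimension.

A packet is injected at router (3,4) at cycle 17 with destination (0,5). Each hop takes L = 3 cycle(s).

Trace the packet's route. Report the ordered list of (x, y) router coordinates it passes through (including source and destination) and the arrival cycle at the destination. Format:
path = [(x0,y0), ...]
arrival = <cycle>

src (3,4)  cyc=17
W→(2,4)  cyc=20
W→(1,4)  cyc=23
W→(0,4)  cyc=26
N→(0,5)  cyc=29

path = [(3,4), (2,4), (1,4), (0,4), (0,5)]
arrival = 29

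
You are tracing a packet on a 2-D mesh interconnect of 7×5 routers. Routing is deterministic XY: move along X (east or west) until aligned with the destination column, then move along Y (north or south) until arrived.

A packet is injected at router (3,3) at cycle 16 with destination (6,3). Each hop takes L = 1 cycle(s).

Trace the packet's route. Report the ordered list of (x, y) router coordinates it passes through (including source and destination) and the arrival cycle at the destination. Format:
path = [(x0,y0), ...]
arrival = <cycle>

path = [(3,3), (4,3), (5,3), (6,3)]
arrival = 19

t=16: at (3,3)
t=17: at (4,3) after E
t=18: at (5,3) after E
t=19: at (6,3) after E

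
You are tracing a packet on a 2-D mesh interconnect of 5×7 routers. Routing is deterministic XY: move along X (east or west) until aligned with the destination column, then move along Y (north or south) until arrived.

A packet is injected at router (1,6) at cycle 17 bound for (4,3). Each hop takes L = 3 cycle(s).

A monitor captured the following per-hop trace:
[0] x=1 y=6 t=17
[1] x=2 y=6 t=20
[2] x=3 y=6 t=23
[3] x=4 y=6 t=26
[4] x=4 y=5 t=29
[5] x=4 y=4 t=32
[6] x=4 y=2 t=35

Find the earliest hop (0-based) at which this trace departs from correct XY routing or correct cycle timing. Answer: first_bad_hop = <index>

first_bad_hop = 6

hop 1: step (+1,+0), +3 cyc — ok
hop 2: step (+1,+0), +3 cyc — ok
hop 3: step (+1,+0), +3 cyc — ok
hop 4: step (+0,-1), +3 cyc — ok
hop 5: step (+0,-1), +3 cyc — ok
hop 6: step (+0,-2), +3 cyc — BAD: non-unit step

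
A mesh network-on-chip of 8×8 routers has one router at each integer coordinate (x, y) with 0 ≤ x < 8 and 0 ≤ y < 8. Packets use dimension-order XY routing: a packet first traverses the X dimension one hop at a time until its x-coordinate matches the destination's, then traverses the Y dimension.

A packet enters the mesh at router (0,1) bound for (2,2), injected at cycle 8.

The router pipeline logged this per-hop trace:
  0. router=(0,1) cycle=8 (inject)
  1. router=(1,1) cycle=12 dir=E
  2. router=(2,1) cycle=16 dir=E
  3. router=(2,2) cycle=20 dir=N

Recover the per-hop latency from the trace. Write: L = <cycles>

From hop 0 (8) to hop 1 (12): +4 cycles.
One hop costs L cycles, so L = 4.

L = 4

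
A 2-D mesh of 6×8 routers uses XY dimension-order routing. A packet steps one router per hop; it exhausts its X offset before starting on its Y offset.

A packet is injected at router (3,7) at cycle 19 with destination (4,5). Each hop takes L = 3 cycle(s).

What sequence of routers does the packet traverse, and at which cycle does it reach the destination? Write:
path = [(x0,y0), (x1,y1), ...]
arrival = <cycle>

src (3,7)  cyc=19
E→(4,7)  cyc=22
S→(4,6)  cyc=25
S→(4,5)  cyc=28

path = [(3,7), (4,7), (4,6), (4,5)]
arrival = 28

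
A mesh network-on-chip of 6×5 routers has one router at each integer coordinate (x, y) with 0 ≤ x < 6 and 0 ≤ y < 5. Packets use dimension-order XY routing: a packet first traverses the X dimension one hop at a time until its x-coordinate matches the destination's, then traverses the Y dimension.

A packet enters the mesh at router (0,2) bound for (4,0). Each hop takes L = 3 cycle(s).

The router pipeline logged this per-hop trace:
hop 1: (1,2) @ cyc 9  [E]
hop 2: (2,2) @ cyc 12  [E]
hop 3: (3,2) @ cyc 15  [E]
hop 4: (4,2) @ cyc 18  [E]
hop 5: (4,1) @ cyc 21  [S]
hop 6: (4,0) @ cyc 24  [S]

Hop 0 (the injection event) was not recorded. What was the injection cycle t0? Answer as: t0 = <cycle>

t0 = 6

cyc[1] = 9 and cyc[k] = t0 + k·L for every k.
Subtract one hop: t0 = 9 − 3 = 6.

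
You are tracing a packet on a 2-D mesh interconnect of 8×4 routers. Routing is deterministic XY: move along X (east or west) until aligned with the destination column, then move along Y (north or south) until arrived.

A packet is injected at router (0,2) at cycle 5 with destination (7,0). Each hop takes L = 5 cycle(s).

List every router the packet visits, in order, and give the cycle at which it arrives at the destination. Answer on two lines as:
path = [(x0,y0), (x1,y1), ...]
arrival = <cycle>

path = [(0,2), (1,2), (2,2), (3,2), (4,2), (5,2), (6,2), (7,2), (7,1), (7,0)]
arrival = 50

  0. router=(0,2) cycle=5 (inject)
  1. router=(1,2) cycle=10 dir=E
  2. router=(2,2) cycle=15 dir=E
  3. router=(3,2) cycle=20 dir=E
  4. router=(4,2) cycle=25 dir=E
  5. router=(5,2) cycle=30 dir=E
  6. router=(6,2) cycle=35 dir=E
  7. router=(7,2) cycle=40 dir=E
  8. router=(7,1) cycle=45 dir=S
  9. router=(7,0) cycle=50 dir=S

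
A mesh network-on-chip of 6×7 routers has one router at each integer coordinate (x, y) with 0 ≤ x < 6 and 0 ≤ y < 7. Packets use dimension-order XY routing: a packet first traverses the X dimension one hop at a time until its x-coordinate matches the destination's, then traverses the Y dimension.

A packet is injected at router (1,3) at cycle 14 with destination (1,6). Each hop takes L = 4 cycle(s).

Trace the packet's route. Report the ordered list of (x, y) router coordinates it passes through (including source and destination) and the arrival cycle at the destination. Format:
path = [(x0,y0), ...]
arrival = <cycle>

#0 — 1,3 | c14
#1 — 1,4 | c18 | N
#2 — 1,5 | c22 | N
#3 — 1,6 | c26 | N

path = [(1,3), (1,4), (1,5), (1,6)]
arrival = 26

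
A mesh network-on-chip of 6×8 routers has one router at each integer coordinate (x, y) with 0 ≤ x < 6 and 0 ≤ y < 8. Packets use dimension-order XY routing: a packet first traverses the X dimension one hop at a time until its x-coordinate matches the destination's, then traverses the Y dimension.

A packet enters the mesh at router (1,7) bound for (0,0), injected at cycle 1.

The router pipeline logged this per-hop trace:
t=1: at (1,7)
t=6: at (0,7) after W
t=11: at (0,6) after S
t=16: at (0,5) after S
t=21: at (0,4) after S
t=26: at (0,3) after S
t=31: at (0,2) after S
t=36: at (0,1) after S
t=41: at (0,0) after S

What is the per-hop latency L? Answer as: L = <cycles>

L = 5

Between hops 0 and 1 the cycle counter advances 6 − 1 = 5.
One hop costs L cycles, so L = 5.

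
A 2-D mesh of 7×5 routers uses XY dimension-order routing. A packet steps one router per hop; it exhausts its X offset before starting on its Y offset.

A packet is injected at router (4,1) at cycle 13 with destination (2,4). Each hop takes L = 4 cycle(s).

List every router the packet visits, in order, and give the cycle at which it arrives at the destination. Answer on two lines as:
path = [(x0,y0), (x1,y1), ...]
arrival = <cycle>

path = [(4,1), (3,1), (2,1), (2,2), (2,3), (2,4)]
arrival = 33

[0] x=4 y=1 t=13
[1] x=3 y=1 t=17 →W
[2] x=2 y=1 t=21 →W
[3] x=2 y=2 t=25 →N
[4] x=2 y=3 t=29 →N
[5] x=2 y=4 t=33 →N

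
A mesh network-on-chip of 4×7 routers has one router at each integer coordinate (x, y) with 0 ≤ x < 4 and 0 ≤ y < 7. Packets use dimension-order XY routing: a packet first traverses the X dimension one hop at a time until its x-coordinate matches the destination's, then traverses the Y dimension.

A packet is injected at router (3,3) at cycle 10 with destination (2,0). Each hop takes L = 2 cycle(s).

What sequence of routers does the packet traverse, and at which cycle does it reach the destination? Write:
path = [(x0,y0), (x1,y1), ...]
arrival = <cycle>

t=10: at (3,3)
t=12: at (2,3) after W
t=14: at (2,2) after S
t=16: at (2,1) after S
t=18: at (2,0) after S

path = [(3,3), (2,3), (2,2), (2,1), (2,0)]
arrival = 18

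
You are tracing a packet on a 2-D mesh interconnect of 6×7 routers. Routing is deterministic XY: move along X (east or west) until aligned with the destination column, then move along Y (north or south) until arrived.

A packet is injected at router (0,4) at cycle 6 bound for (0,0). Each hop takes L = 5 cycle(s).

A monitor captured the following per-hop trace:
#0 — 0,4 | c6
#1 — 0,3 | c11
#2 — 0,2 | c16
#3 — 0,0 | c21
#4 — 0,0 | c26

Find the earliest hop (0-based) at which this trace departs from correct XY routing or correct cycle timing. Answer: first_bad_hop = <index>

first_bad_hop = 3

check 1→ d=(0,-1) cyc+5: ok
check 2→ d=(0,-1) cyc+5: ok
check 3→ d=(0,-2) cyc+5: BAD: non-unit step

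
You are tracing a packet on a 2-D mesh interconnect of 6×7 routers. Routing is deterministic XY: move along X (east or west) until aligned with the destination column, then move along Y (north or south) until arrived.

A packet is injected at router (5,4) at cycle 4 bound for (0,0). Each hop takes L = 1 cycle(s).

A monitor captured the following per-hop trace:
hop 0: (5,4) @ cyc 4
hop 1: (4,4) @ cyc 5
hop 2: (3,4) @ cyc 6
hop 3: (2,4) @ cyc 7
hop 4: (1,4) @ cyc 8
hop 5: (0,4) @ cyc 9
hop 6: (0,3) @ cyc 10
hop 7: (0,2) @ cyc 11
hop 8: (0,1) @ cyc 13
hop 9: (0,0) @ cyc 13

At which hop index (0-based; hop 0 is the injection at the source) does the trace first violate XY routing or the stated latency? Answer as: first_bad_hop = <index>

first_bad_hop = 8

check 1→ d=(-1,0) cyc+1: ok
check 2→ d=(-1,0) cyc+1: ok
check 3→ d=(-1,0) cyc+1: ok
check 4→ d=(-1,0) cyc+1: ok
check 5→ d=(-1,0) cyc+1: ok
check 6→ d=(0,-1) cyc+1: ok
check 7→ d=(0,-1) cyc+1: ok
check 8→ d=(0,-1) cyc+2: BAD: Δcyc=2≠L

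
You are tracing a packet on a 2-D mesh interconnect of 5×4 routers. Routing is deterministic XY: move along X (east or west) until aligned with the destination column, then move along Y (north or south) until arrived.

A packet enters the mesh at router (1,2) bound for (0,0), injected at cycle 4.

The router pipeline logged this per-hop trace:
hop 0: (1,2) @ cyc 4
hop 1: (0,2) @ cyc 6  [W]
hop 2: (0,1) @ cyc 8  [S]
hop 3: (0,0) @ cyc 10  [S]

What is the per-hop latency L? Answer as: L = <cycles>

L = 2

Between hops 0 and 1 the cycle counter advances 6 − 4 = 2.
Per-hop latency L = Δcyc = 2.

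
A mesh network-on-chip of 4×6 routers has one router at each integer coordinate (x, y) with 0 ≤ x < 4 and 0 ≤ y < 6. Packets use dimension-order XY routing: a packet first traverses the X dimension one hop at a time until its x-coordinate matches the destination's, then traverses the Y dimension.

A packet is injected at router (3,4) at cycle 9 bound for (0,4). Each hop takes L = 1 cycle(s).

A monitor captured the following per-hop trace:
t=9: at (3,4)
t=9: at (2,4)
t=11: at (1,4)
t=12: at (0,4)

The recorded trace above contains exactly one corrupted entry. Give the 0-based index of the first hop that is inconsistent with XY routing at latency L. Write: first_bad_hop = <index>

  1: Δx=-1 Δy=+0 Δt=0 [BAD: Δcyc=0≠L]

first_bad_hop = 1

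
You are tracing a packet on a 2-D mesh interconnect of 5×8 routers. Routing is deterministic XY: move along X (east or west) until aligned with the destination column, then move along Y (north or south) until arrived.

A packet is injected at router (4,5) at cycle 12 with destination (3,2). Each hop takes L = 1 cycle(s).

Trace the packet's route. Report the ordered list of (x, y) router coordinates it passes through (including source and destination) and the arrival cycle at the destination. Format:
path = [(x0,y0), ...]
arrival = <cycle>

t=12: at (4,5)
t=13: at (3,5) after W
t=14: at (3,4) after S
t=15: at (3,3) after S
t=16: at (3,2) after S

path = [(4,5), (3,5), (3,4), (3,3), (3,2)]
arrival = 16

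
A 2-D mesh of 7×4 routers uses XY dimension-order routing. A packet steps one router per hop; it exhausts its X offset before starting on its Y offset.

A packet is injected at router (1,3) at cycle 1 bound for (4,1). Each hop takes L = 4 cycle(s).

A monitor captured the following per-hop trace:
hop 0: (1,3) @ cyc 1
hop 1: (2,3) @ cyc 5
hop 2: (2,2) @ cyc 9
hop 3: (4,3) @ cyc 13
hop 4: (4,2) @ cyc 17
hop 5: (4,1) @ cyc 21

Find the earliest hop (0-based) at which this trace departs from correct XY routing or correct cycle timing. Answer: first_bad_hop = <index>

first_bad_hop = 2

check 1→ d=(1,0) cyc+4: ok
check 2→ d=(0,-1) cyc+4: BAD: Y-move but x=2≠4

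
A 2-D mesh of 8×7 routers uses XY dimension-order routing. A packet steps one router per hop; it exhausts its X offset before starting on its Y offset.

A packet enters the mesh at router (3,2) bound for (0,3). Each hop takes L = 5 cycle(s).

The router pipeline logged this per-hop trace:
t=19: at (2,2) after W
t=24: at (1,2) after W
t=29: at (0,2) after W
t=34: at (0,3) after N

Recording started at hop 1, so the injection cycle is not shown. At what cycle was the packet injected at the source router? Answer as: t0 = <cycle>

t0 = 14

cyc[1] = 19 and cyc[k] = t0 + k·L for every k.
Subtract one hop: t0 = 19 − 5 = 14.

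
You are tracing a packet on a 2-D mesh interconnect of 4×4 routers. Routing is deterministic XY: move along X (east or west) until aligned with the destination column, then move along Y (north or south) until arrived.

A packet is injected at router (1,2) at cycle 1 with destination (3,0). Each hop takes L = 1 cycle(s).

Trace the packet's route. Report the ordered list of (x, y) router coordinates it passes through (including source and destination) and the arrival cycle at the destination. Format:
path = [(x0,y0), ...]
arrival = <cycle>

t=1: at (1,2)
t=2: at (2,2) after E
t=3: at (3,2) after E
t=4: at (3,1) after S
t=5: at (3,0) after S

path = [(1,2), (2,2), (3,2), (3,1), (3,0)]
arrival = 5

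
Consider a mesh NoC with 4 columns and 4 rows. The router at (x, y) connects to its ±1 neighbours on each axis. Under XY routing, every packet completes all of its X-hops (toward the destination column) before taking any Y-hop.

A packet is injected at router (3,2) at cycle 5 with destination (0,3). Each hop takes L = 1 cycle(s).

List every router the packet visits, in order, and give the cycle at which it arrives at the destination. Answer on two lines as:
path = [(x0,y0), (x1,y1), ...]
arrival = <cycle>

path = [(3,2), (2,2), (1,2), (0,2), (0,3)]
arrival = 9

[0] x=3 y=2 t=5
[1] x=2 y=2 t=6 →W
[2] x=1 y=2 t=7 →W
[3] x=0 y=2 t=8 →W
[4] x=0 y=3 t=9 →N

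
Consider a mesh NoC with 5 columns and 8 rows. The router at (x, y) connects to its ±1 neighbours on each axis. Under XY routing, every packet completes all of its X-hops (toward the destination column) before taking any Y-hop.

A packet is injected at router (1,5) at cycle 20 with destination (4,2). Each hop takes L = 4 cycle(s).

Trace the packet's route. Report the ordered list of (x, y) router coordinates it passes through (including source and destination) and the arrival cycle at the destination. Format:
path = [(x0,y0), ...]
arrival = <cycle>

path = [(1,5), (2,5), (3,5), (4,5), (4,4), (4,3), (4,2)]
arrival = 44

  0. router=(1,5) cycle=20 (inject)
  1. router=(2,5) cycle=24 dir=E
  2. router=(3,5) cycle=28 dir=E
  3. router=(4,5) cycle=32 dir=E
  4. router=(4,4) cycle=36 dir=S
  5. router=(4,3) cycle=40 dir=S
  6. router=(4,2) cycle=44 dir=S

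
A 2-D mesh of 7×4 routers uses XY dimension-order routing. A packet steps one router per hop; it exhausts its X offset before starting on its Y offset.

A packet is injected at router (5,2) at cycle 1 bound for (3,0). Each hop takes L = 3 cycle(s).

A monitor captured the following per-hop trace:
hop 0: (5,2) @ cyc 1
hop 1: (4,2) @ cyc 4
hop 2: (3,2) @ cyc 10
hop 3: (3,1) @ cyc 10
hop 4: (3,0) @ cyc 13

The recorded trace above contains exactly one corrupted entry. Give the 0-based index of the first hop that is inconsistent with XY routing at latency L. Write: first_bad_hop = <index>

first_bad_hop = 2

hop 1: step (-1,+0), +3 cyc — ok
hop 2: step (-1,+0), +6 cyc — BAD: Δcyc=6≠L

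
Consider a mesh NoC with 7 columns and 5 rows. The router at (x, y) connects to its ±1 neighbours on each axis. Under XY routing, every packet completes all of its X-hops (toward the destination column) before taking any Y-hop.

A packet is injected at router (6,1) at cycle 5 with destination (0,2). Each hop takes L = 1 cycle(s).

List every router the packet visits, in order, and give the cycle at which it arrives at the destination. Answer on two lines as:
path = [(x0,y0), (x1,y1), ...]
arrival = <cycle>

path = [(6,1), (5,1), (4,1), (3,1), (2,1), (1,1), (0,1), (0,2)]
arrival = 12

hop 0: (6,1) @ cyc 5
hop 1: (5,1) @ cyc 6  [W]
hop 2: (4,1) @ cyc 7  [W]
hop 3: (3,1) @ cyc 8  [W]
hop 4: (2,1) @ cyc 9  [W]
hop 5: (1,1) @ cyc 10  [W]
hop 6: (0,1) @ cyc 11  [W]
hop 7: (0,2) @ cyc 12  [N]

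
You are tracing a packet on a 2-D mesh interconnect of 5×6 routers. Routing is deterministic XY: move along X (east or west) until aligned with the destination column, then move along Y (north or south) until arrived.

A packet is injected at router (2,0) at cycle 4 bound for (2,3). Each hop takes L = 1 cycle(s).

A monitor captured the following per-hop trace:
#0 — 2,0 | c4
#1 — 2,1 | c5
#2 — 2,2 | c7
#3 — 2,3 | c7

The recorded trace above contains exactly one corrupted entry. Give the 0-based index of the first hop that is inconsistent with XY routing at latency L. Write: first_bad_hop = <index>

hop 1: step (+0,+1), +1 cyc — ok
hop 2: step (+0,+1), +2 cyc — BAD: Δcyc=2≠L

first_bad_hop = 2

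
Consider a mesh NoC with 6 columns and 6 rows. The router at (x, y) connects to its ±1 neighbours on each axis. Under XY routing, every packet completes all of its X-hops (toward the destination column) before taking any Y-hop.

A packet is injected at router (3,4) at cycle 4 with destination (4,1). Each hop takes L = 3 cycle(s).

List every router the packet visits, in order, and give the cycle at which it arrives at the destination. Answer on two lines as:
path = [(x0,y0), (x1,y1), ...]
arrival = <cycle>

hop 0: (3,4) @ cyc 4
hop 1: (4,4) @ cyc 7  [E]
hop 2: (4,3) @ cyc 10  [S]
hop 3: (4,2) @ cyc 13  [S]
hop 4: (4,1) @ cyc 16  [S]

path = [(3,4), (4,4), (4,3), (4,2), (4,1)]
arrival = 16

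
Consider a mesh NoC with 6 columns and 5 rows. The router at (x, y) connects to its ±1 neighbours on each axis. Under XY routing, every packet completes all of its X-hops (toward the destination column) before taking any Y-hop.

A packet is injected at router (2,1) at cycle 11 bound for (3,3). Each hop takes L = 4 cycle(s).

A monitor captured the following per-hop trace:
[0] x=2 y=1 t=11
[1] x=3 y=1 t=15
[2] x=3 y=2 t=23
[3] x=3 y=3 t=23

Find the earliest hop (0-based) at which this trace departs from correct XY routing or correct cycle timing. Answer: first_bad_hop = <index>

hop 1: step (+1,+0), +4 cyc — ok
hop 2: step (+0,+1), +8 cyc — BAD: Δcyc=8≠L

first_bad_hop = 2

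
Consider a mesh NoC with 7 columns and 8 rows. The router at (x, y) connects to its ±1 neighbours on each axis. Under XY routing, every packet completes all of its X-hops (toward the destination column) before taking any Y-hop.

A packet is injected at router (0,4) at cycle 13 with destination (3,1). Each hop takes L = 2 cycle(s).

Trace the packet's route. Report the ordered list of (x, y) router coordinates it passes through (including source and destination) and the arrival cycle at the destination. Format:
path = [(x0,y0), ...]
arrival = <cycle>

t=13: at (0,4)
t=15: at (1,4) after E
t=17: at (2,4) after E
t=19: at (3,4) after E
t=21: at (3,3) after S
t=23: at (3,2) after S
t=25: at (3,1) after S

path = [(0,4), (1,4), (2,4), (3,4), (3,3), (3,2), (3,1)]
arrival = 25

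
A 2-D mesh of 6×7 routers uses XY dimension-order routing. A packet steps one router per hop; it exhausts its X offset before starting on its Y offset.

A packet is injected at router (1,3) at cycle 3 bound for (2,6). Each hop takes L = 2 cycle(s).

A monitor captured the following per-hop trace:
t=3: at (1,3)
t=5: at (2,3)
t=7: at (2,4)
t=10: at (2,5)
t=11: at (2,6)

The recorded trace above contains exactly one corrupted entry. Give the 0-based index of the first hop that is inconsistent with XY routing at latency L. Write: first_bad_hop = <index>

  1: Δx=+1 Δy=+0 Δt=2 [ok]
  2: Δx=+0 Δy=+1 Δt=2 [ok]
  3: Δx=+0 Δy=+1 Δt=3 [BAD: Δcyc=3≠L]

first_bad_hop = 3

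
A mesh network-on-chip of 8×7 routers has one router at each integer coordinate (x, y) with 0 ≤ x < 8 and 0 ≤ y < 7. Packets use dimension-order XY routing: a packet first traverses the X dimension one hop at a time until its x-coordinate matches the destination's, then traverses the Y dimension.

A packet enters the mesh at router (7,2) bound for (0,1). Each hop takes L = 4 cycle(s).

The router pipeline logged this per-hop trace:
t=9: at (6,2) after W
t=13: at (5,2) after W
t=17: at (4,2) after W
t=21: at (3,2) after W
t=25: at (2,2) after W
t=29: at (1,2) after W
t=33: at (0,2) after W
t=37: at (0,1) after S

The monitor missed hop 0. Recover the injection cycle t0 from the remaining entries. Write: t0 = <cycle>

t0 = 5

The first recorded entry is hop 1 at cycle 9.
Therefore t0 = 9 − L = 5.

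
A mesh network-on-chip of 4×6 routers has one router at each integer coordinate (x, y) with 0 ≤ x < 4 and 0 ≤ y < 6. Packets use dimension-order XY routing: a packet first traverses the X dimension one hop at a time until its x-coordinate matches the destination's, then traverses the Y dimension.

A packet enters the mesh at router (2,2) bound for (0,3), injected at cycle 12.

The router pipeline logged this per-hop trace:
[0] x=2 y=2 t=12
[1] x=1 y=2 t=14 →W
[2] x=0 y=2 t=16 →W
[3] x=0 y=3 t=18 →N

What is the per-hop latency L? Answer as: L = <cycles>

Δcyc across hop 0→1: 14 − 12 = 2.
Each hop adds L, hence L = 2.

L = 2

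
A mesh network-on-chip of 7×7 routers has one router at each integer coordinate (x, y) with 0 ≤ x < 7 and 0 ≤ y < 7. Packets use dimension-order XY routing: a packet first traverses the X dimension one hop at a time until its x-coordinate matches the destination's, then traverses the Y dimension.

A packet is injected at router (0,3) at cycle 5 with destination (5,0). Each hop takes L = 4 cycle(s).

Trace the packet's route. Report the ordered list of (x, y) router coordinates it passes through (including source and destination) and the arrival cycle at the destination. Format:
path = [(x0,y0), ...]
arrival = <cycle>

  0. router=(0,3) cycle=5 (inject)
  1. router=(1,3) cycle=9 dir=E
  2. router=(2,3) cycle=13 dir=E
  3. router=(3,3) cycle=17 dir=E
  4. router=(4,3) cycle=21 dir=E
  5. router=(5,3) cycle=25 dir=E
  6. router=(5,2) cycle=29 dir=S
  7. router=(5,1) cycle=33 dir=S
  8. router=(5,0) cycle=37 dir=S

path = [(0,3), (1,3), (2,3), (3,3), (4,3), (5,3), (5,2), (5,1), (5,0)]
arrival = 37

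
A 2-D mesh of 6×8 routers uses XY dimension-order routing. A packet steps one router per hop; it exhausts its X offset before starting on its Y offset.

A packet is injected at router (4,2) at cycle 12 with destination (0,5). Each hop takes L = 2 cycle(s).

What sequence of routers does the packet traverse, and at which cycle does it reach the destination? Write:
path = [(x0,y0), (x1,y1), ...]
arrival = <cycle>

path = [(4,2), (3,2), (2,2), (1,2), (0,2), (0,3), (0,4), (0,5)]
arrival = 26

  0. router=(4,2) cycle=12 (inject)
  1. router=(3,2) cycle=14 dir=W
  2. router=(2,2) cycle=16 dir=W
  3. router=(1,2) cycle=18 dir=W
  4. router=(0,2) cycle=20 dir=W
  5. router=(0,3) cycle=22 dir=N
  6. router=(0,4) cycle=24 dir=N
  7. router=(0,5) cycle=26 dir=N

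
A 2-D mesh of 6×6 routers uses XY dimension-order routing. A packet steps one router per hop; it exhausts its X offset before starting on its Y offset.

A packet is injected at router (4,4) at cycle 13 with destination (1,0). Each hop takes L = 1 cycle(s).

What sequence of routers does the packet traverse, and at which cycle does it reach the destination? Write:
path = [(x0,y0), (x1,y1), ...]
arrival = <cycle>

  0. router=(4,4) cycle=13 (inject)
  1. router=(3,4) cycle=14 dir=W
  2. router=(2,4) cycle=15 dir=W
  3. router=(1,4) cycle=16 dir=W
  4. router=(1,3) cycle=17 dir=S
  5. router=(1,2) cycle=18 dir=S
  6. router=(1,1) cycle=19 dir=S
  7. router=(1,0) cycle=20 dir=S

path = [(4,4), (3,4), (2,4), (1,4), (1,3), (1,2), (1,1), (1,0)]
arrival = 20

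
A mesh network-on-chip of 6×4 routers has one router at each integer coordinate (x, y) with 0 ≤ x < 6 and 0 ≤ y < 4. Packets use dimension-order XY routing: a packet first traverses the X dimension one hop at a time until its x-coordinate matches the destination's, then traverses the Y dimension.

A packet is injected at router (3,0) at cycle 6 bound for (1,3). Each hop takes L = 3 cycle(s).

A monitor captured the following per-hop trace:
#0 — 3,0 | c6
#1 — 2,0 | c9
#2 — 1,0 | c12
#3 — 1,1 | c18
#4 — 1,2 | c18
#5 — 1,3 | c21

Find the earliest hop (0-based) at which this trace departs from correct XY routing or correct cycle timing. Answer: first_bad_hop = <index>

[1] (-1,+0) / 3c ⇒ ok
[2] (-1,+0) / 3c ⇒ ok
[3] (+0,+1) / 6c ⇒ BAD: Δcyc=6≠L

first_bad_hop = 3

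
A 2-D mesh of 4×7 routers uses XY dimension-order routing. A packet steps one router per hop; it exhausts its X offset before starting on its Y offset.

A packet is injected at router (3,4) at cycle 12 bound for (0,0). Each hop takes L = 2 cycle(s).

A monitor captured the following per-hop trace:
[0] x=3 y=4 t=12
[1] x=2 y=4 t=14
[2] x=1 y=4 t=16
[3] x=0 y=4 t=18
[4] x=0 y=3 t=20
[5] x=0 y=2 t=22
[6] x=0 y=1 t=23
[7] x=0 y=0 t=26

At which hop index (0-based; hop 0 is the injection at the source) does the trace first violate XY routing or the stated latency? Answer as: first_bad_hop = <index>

check 1→ d=(-1,0) cyc+2: ok
check 2→ d=(-1,0) cyc+2: ok
check 3→ d=(-1,0) cyc+2: ok
check 4→ d=(0,-1) cyc+2: ok
check 5→ d=(0,-1) cyc+2: ok
check 6→ d=(0,-1) cyc+1: BAD: Δcyc=1≠L

first_bad_hop = 6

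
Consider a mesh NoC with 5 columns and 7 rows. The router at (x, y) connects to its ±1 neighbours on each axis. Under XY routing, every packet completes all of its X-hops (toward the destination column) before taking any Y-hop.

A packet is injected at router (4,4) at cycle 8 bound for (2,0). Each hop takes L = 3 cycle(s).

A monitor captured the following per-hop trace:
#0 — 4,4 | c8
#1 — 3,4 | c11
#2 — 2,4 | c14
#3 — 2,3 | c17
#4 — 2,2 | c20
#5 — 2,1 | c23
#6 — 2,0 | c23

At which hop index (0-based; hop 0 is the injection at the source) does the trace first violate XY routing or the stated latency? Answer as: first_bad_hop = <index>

first_bad_hop = 6

[1] (-1,+0) / 3c ⇒ ok
[2] (-1,+0) / 3c ⇒ ok
[3] (+0,-1) / 3c ⇒ ok
[4] (+0,-1) / 3c ⇒ ok
[5] (+0,-1) / 3c ⇒ ok
[6] (+0,-1) / 0c ⇒ BAD: Δcyc=0≠L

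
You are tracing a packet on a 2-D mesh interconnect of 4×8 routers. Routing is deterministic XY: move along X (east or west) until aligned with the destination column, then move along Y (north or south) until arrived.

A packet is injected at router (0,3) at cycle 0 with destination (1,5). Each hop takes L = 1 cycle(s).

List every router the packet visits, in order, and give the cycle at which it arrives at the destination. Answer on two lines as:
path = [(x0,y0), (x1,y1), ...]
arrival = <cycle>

path = [(0,3), (1,3), (1,4), (1,5)]
arrival = 3

t=0: at (0,3)
t=1: at (1,3) after E
t=2: at (1,4) after N
t=3: at (1,5) after N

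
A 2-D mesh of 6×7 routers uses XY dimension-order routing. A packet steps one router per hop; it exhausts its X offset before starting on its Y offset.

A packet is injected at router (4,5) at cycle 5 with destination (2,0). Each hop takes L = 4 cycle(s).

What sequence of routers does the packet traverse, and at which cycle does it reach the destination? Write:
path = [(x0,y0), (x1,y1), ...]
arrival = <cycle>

path = [(4,5), (3,5), (2,5), (2,4), (2,3), (2,2), (2,1), (2,0)]
arrival = 33

#0 — 4,5 | c5
#1 — 3,5 | c9 | W
#2 — 2,5 | c13 | W
#3 — 2,4 | c17 | S
#4 — 2,3 | c21 | S
#5 — 2,2 | c25 | S
#6 — 2,1 | c29 | S
#7 — 2,0 | c33 | S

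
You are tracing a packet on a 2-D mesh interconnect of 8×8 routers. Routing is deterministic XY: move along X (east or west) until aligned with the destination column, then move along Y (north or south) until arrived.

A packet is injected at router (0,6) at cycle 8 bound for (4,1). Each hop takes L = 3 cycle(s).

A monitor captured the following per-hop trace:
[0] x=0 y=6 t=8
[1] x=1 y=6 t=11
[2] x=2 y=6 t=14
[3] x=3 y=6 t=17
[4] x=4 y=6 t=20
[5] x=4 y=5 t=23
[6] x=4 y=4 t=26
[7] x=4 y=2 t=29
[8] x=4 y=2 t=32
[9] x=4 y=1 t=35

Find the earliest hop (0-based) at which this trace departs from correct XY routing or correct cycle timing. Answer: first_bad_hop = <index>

  1: Δx=+1 Δy=+0 Δt=3 [ok]
  2: Δx=+1 Δy=+0 Δt=3 [ok]
  3: Δx=+1 Δy=+0 Δt=3 [ok]
  4: Δx=+1 Δy=+0 Δt=3 [ok]
  5: Δx=+0 Δy=-1 Δt=3 [ok]
  6: Δx=+0 Δy=-1 Δt=3 [ok]
  7: Δx=+0 Δy=-2 Δt=3 [BAD: non-unit step]

first_bad_hop = 7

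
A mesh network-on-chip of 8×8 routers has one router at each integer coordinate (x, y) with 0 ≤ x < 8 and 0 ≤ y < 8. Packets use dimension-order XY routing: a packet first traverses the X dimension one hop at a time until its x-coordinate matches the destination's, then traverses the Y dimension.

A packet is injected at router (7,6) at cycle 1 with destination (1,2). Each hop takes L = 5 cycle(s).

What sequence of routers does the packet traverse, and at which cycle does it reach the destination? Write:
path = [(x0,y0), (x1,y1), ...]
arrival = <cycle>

  0. router=(7,6) cycle=1 (inject)
  1. router=(6,6) cycle=6 dir=W
  2. router=(5,6) cycle=11 dir=W
  3. router=(4,6) cycle=16 dir=W
  4. router=(3,6) cycle=21 dir=W
  5. router=(2,6) cycle=26 dir=W
  6. router=(1,6) cycle=31 dir=W
  7. router=(1,5) cycle=36 dir=S
  8. router=(1,4) cycle=41 dir=S
  9. router=(1,3) cycle=46 dir=S
  10. router=(1,2) cycle=51 dir=S

path = [(7,6), (6,6), (5,6), (4,6), (3,6), (2,6), (1,6), (1,5), (1,4), (1,3), (1,2)]
arrival = 51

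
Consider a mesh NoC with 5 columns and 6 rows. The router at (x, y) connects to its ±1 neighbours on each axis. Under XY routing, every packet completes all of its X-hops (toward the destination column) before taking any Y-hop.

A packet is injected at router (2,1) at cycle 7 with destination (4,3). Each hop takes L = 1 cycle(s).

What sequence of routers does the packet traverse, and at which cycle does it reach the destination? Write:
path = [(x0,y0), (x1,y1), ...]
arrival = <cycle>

path = [(2,1), (3,1), (4,1), (4,2), (4,3)]
arrival = 11

  0. router=(2,1) cycle=7 (inject)
  1. router=(3,1) cycle=8 dir=E
  2. router=(4,1) cycle=9 dir=E
  3. router=(4,2) cycle=10 dir=N
  4. router=(4,3) cycle=11 dir=N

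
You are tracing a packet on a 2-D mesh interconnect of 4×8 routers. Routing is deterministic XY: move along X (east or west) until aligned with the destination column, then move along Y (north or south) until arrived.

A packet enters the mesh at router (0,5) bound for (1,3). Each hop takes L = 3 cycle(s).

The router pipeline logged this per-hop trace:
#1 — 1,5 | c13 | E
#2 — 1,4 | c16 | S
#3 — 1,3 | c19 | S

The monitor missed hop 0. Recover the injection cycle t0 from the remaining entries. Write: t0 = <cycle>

At hop 1 the cycle is 13; in general cyc_k = t0 + kL.
So t0 = 13 − 1·3 = 10.

t0 = 10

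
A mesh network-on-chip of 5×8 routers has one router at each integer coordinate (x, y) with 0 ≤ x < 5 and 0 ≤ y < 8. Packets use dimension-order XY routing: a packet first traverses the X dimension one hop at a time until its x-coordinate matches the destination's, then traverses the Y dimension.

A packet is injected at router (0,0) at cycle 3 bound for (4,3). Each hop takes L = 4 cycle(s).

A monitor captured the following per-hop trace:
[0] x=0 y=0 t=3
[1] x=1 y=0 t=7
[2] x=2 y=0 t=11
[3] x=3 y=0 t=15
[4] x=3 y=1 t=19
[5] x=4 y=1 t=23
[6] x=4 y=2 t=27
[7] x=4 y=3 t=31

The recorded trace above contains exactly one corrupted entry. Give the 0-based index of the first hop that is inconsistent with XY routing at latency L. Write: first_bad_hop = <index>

first_bad_hop = 4

[1] (+1,+0) / 4c ⇒ ok
[2] (+1,+0) / 4c ⇒ ok
[3] (+1,+0) / 4c ⇒ ok
[4] (+0,+1) / 4c ⇒ BAD: Y-move but x=3≠4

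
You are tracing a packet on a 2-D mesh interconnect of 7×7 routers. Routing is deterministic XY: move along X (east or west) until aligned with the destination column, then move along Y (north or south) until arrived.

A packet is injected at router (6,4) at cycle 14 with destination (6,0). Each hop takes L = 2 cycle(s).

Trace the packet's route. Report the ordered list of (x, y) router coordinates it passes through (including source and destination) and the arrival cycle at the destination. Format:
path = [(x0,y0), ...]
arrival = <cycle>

path = [(6,4), (6,3), (6,2), (6,1), (6,0)]
arrival = 22

  0. router=(6,4) cycle=14 (inject)
  1. router=(6,3) cycle=16 dir=S
  2. router=(6,2) cycle=18 dir=S
  3. router=(6,1) cycle=20 dir=S
  4. router=(6,0) cycle=22 dir=S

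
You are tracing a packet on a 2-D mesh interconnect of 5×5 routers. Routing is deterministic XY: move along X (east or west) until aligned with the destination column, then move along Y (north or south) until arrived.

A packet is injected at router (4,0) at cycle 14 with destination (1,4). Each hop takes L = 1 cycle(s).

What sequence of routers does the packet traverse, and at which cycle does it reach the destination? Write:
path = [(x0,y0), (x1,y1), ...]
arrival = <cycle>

path = [(4,0), (3,0), (2,0), (1,0), (1,1), (1,2), (1,3), (1,4)]
arrival = 21

src (4,0)  cyc=14
W→(3,0)  cyc=15
W→(2,0)  cyc=16
W→(1,0)  cyc=17
N→(1,1)  cyc=18
N→(1,2)  cyc=19
N→(1,3)  cyc=20
N→(1,4)  cyc=21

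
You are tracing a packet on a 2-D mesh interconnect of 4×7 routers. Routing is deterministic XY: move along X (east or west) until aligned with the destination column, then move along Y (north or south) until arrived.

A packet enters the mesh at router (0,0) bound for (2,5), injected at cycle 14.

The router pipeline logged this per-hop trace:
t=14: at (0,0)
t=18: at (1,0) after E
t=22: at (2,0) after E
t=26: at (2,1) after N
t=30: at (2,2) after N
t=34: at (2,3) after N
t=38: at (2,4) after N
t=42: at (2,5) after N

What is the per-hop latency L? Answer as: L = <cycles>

L = 4

Δcyc across hop 0→1: 18 − 14 = 4.
One hop costs L cycles, so L = 4.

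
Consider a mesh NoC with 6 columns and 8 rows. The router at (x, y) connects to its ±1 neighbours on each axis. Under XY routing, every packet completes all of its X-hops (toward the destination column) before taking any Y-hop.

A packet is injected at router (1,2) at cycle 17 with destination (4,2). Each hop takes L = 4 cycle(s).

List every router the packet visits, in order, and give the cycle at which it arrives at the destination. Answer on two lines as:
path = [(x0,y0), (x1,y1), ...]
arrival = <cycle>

path = [(1,2), (2,2), (3,2), (4,2)]
arrival = 29

src (1,2)  cyc=17
E→(2,2)  cyc=21
E→(3,2)  cyc=25
E→(4,2)  cyc=29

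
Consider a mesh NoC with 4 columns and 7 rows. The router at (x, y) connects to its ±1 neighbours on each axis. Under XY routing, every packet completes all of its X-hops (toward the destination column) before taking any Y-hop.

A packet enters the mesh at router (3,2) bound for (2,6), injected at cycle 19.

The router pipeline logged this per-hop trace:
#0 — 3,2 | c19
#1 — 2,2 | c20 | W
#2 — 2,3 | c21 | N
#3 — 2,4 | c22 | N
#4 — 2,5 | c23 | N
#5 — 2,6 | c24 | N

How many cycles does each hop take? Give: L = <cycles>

L = 1

cyc[1] − cyc[0] = 20 − 19 = 1.
One hop costs L cycles, so L = 1.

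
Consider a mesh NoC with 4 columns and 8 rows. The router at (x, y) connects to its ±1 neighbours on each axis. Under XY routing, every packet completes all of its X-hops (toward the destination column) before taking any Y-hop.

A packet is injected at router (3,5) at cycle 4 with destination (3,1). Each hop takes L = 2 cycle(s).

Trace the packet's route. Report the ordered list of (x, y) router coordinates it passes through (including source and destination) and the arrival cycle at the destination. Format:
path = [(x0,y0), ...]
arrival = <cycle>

[0] x=3 y=5 t=4
[1] x=3 y=4 t=6 →S
[2] x=3 y=3 t=8 →S
[3] x=3 y=2 t=10 →S
[4] x=3 y=1 t=12 →S

path = [(3,5), (3,4), (3,3), (3,2), (3,1)]
arrival = 12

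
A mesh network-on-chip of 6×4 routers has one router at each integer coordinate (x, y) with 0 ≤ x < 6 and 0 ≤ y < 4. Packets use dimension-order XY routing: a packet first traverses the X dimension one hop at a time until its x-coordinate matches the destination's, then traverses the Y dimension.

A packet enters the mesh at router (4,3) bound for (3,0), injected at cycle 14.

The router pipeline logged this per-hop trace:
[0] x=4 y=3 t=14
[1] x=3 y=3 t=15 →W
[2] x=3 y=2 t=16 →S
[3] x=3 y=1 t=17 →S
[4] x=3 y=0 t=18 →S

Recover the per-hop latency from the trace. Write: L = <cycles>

L = 1

From hop 0 (14) to hop 1 (15): +1 cycles.
One hop costs L cycles, so L = 1.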